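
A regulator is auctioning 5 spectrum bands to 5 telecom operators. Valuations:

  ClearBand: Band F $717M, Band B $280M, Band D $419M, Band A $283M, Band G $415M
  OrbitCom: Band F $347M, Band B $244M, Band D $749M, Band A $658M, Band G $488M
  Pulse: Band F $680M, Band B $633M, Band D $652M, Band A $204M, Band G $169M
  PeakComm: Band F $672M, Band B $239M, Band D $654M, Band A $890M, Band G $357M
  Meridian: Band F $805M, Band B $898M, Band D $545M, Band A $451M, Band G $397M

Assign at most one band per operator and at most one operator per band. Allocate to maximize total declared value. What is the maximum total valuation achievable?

Optimal: ClearBand→Band F ($717M), OrbitCom→Band G ($488M), Pulse→Band D ($652M), PeakComm→Band A ($890M), Meridian→Band B ($898M) — total 717+488+652+890+898 = $3645M.
Row-greedy (each operator in turn takes its best remaining band) gives $3386M, worse by 259.
No other one-to-one assignment exceeds $3645M.

Maximum total: $3645M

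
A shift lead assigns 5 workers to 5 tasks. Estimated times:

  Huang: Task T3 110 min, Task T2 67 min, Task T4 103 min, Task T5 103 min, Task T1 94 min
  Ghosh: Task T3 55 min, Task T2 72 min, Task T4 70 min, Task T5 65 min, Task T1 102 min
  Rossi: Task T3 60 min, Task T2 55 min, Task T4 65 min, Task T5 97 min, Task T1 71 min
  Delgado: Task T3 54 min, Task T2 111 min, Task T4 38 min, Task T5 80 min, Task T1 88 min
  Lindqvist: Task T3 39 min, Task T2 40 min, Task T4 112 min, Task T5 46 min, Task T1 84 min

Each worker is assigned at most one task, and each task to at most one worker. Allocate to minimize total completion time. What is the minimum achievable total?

Optimal: Huang→Task T2 (67 min), Ghosh→Task T3 (55 min), Rossi→Task T1 (71 min), Delgado→Task T4 (38 min), Lindqvist→Task T5 (46 min) — total 67+55+71+38+46 = 277 min.
Row-greedy (each worker in turn takes its cheapest remaining task) gives 351 min, worse by 74.
Next-best assignment: Huang→Task T2, Ghosh→Task T5, Rossi→Task T1, Delgado→Task T4, Lindqvist→Task T3 = 280 min.
Swapping Lindqvist↔Huang (Lindqvist→Task T2 40 min, Huang→Task T5 103 min) adds 30.

Minimum total: 277 min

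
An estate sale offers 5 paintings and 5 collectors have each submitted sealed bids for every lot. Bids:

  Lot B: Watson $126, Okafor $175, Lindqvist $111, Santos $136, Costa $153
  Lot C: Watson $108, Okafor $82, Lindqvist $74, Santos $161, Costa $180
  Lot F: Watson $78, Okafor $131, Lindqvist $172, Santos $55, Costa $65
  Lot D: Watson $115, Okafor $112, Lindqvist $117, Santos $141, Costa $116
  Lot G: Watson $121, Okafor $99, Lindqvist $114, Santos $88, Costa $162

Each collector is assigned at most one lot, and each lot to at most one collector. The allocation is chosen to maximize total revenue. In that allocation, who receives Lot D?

Santos receives Lot D.

Optimal: Watson→Lot G ($121), Okafor→Lot B ($175), Lindqvist→Lot F ($172), Santos→Lot D ($141), Costa→Lot C ($180) — total 121+175+172+141+180 = $789.
Row-greedy (each collector in turn takes its best remaining lot) gives $697, worse by 92.
Next-best assignment: Watson→Lot D, Okafor→Lot B, Lindqvist→Lot F, Santos→Lot C, Costa→Lot G = $785.
Santos's own top lot is Lot C ($161), but forcing Santos→Lot C and reassigning the rest optimally gives only $785 — worse by 4.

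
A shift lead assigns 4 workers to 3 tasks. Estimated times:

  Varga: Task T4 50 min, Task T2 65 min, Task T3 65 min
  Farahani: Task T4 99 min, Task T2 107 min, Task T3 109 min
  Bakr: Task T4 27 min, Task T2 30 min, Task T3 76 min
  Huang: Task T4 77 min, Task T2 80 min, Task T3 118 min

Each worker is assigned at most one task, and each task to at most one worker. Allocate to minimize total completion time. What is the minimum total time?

Optimal: Bakr→Task T4 (27 min), Huang→Task T2 (80 min), Varga→Task T3 (65 min) — total 27+80+65 = 172 min.
Min-entry greedy (repeatedly take the single cheapest remaining cell) gives 201 min, worse by 29.
No other one-to-one assignment undercuts 172 min.

Minimum total: 172 min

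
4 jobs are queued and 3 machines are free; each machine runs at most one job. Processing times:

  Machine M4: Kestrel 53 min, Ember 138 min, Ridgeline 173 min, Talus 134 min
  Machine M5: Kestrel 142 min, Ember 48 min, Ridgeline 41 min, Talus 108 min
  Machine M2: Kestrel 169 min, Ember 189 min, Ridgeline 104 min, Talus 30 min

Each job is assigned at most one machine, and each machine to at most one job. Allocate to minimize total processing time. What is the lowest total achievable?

Optimal: Kestrel→Machine M4 (53 min), Ridgeline→Machine M5 (41 min), Talus→Machine M2 (30 min) — total 53+41+30 = 124 min.
Row-greedy (each job in turn takes its cheapest remaining machine) gives 205 min, worse by 81.
Next-best assignment: Kestrel→Machine M4, Ember→Machine M5, Talus→Machine M2 = 131 min.
Swapping Ridgeline↔Talus (Ridgeline→Machine M2 104 min, Talus→Machine M5 108 min) adds 141.

Minimum total: 124 min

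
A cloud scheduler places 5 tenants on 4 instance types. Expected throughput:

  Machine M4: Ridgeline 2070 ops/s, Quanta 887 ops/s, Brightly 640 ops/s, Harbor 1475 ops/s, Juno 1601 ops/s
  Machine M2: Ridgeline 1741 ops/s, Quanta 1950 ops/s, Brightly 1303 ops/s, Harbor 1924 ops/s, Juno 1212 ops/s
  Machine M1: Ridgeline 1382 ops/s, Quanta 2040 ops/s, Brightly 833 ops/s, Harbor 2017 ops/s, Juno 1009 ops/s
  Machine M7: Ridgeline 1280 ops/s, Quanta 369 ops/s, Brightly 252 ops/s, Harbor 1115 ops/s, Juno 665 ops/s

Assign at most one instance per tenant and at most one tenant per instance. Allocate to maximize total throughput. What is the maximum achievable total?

Maximum total: 6848 ops/s

This is a one-to-one assignment (maximum-weight bipartite matching).
Optimal: Juno→Machine M4 (1601 ops/s), Quanta→Machine M2 (1950 ops/s), Harbor→Machine M1 (2017 ops/s), Ridgeline→Machine M7 (1280 ops/s) — total 1601+1950+2017+1280 = 6848 ops/s.
Max-entry greedy (repeatedly take the single best remaining cell) gives 6699 ops/s, worse by 149.
Swapping Quanta↔Juno (Quanta→Machine M4 887 ops/s, Juno→Machine M2 1212 ops/s) loses 1452.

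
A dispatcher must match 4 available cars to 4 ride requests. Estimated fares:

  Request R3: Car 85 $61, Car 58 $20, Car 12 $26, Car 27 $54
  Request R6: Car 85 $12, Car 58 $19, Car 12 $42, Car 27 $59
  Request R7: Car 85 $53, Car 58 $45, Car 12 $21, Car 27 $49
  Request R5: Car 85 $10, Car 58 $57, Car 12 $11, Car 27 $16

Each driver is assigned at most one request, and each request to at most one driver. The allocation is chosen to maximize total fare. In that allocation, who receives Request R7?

This is the linear assignment problem.
Optimal: Car 85→Request R3 ($61), Car 58→Request R5 ($57), Car 12→Request R6 ($42), Car 27→Request R7 ($49) — total 61+57+42+49 = $209.
Max-entry greedy (repeatedly take the single best remaining cell) gives $198, worse by 11.
Car 27's own top request is Request R6 ($59), but forcing Car 27→Request R6 and reassigning the rest optimally gives only $198 — worse by 11.

Car 27 receives Request R7.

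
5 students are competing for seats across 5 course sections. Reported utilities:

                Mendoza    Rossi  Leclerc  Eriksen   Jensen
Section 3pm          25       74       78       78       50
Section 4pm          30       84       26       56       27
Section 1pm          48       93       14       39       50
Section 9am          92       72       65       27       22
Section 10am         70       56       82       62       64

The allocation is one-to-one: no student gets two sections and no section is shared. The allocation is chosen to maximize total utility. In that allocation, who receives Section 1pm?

Jensen receives Section 1pm.

This is the linear assignment problem.
Optimal: Mendoza→Section 9am (92 points), Rossi→Section 4pm (84 points), Leclerc→Section 10am (82 points), Eriksen→Section 3pm (78 points), Jensen→Section 1pm (50 points) — total 92+84+82+78+50 = 386 points.
Column-greedy (each section in turn goes to its best remaining student) gives 366 points, worse by 20.
Jensen's own top section is Section 10am (64 points), but forcing Jensen→Section 10am and reassigning the rest optimally gives only 383 points — worse by 3.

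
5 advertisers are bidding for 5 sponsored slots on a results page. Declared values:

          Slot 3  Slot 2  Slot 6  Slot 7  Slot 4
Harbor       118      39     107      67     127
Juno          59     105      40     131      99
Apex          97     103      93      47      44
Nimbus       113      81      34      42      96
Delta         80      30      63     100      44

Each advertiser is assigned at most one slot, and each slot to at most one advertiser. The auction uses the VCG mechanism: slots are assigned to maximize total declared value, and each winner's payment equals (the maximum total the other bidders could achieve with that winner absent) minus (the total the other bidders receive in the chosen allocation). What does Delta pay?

Efficient allocation: Harbor→Slot 4 ($127), Juno→Slot 2 ($105), Apex→Slot 6 ($93), Nimbus→Slot 3 ($113), Delta→Slot 7 ($100); total welfare W = $538.
Delta receives Slot 7 at value $100, so the others get W − 100 = $438.
Without Delta: best allocation of the remaining 4 bidders over all 5 slots is Harbor→Slot 4 ($127), Juno→Slot 7 ($131), Apex→Slot 2 ($103), Nimbus→Slot 3 ($113), total $474.
VCG payment = (others' best without Delta) − (others' welfare with Delta) = 474 − 438 = $36.

Delta pays $36.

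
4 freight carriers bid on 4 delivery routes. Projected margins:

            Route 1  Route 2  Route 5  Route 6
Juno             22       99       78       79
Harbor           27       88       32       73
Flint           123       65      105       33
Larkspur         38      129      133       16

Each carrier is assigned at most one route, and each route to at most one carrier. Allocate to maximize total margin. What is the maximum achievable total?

This is a one-to-one assignment (maximum-weight bipartite matching).
Optimal: Juno→Route 2 ($99k), Harbor→Route 6 ($73k), Flint→Route 1 ($123k), Larkspur→Route 5 ($133k) — total 99+73+123+133 = $428k.
Column-greedy (each route in turn goes to its best remaining carrier) gives $403k, worse by 25.
Next-best assignment: Juno→Route 6, Harbor→Route 2, Flint→Route 1, Larkspur→Route 5 = $423k.

Max total: $428k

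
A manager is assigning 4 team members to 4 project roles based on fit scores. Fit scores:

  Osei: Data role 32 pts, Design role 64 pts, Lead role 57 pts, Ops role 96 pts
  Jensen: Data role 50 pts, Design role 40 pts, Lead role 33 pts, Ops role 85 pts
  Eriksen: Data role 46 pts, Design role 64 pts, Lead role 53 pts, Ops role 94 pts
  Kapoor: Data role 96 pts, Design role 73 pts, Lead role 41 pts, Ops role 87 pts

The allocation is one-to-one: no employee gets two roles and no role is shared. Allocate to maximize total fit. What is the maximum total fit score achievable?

Max total: 302 pts

Treat this as an assignment problem: match each employee to one role.
Optimal: Osei→Lead role (57 pts), Jensen→Ops role (85 pts), Eriksen→Design role (64 pts), Kapoor→Data role (96 pts) — total 57+85+64+96 = 302 pts.
Max-entry greedy (repeatedly take the single best remaining cell) gives 289 pts, worse by 13.
Swapping Eriksen↔Kapoor (Eriksen→Data role 46 pts, Kapoor→Design role 73 pts) loses 41.
No other one-to-one assignment exceeds 302 pts.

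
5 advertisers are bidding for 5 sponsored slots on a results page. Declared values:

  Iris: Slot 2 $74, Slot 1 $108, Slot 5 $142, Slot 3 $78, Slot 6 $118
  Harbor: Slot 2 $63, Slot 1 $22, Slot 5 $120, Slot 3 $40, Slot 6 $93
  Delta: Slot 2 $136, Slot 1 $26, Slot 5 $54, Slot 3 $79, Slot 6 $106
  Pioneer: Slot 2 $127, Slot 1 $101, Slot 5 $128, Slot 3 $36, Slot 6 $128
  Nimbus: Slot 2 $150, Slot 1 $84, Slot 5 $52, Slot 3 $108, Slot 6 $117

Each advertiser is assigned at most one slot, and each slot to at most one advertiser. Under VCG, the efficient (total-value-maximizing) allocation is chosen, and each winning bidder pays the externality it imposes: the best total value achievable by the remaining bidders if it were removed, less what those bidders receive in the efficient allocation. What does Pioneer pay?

Pioneer pays $12.

Efficient allocation: Iris→Slot 1 ($108), Harbor→Slot 5 ($120), Delta→Slot 2 ($136), Pioneer→Slot 6 ($128), Nimbus→Slot 3 ($108); total welfare W = $600.
Pioneer receives Slot 6 at value $128, so the others get W − 128 = $472.
Without Pioneer: best allocation of the remaining 4 bidders over all 5 slots is Iris→Slot 1 ($108), Harbor→Slot 5 ($120), Delta→Slot 6 ($106), Nimbus→Slot 2 ($150), total $484.
VCG payment = (others' best without Pioneer) − (others' welfare with Pioneer) = 484 − 472 = $12.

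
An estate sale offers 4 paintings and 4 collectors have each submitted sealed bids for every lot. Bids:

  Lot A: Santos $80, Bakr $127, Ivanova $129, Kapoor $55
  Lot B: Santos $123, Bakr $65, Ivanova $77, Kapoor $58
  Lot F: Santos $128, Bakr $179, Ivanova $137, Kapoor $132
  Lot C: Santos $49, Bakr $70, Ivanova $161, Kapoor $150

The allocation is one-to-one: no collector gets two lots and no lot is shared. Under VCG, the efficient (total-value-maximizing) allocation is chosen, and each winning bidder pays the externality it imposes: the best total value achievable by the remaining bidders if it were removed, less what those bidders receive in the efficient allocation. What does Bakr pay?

Efficient allocation: Santos→Lot B ($123), Bakr→Lot F ($179), Ivanova→Lot A ($129), Kapoor→Lot C ($150); total welfare W = $581.
Bakr receives Lot F at value $179, so the others get W − 179 = $402.
Without Bakr: best allocation of the remaining 3 bidders over all 4 lots is Santos→Lot B ($123), Ivanova→Lot C ($161), Kapoor→Lot F ($132), total $416.
VCG payment = (others' best without Bakr) − (others' welfare with Bakr) = 416 − 402 = $14.

Bakr pays $14.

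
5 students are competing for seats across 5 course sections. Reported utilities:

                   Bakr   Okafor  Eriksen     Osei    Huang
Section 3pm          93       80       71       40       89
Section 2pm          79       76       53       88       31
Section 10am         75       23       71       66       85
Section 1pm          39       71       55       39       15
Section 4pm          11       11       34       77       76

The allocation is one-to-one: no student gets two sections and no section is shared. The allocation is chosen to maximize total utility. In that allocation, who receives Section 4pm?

Optimal: Bakr→Section 3pm (93 points), Okafor→Section 1pm (71 points), Eriksen→Section 10am (71 points), Osei→Section 2pm (88 points), Huang→Section 4pm (76 points) — total 93+71+71+88+76 = 399 points.
Swapping Okafor↔Bakr (Okafor→Section 3pm 80 points, Bakr→Section 1pm 39 points) loses 45.
Checked against all permutations: 399 points is optimal.
Huang's own top section is Section 3pm (89 points), but forcing Huang→Section 3pm and reassigning the rest optimally gives only 387 points — worse by 12.

Huang receives Section 4pm.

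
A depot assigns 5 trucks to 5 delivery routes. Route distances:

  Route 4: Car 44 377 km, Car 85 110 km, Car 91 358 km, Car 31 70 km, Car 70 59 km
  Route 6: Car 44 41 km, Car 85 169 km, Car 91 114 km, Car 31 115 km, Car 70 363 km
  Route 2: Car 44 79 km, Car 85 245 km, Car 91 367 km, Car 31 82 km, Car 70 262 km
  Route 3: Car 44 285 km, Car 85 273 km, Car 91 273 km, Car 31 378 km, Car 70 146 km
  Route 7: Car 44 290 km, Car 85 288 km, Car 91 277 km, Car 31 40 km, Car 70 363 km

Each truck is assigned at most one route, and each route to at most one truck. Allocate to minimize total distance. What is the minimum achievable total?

Minimum total: 489 km

Optimal: Car 44→Route 2 (79 km), Car 85→Route 4 (110 km), Car 91→Route 6 (114 km), Car 31→Route 7 (40 km), Car 70→Route 3 (146 km) — total 79+110+114+40+146 = 489 km.
Next-best assignment: Car 44→Route 2, Car 85→Route 3, Car 91→Route 6, Car 31→Route 7, Car 70→Route 4 = 565 km.
Every other assignment is strictly worse.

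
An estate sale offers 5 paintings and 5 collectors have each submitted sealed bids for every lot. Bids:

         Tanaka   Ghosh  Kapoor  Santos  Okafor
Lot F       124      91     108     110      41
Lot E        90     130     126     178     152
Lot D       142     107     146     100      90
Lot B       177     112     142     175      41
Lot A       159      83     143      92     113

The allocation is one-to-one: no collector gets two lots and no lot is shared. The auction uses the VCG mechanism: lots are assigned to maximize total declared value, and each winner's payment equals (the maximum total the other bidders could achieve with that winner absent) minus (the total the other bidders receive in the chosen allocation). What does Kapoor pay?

Kapoor pays $16.

Efficient allocation: Tanaka→Lot A ($159), Ghosh→Lot F ($91), Kapoor→Lot D ($146), Santos→Lot B ($175), Okafor→Lot E ($152); total welfare W = $723.
Kapoor receives Lot D at value $146, so the others get W − 146 = $577.
Without Kapoor: best allocation of the remaining 4 bidders over all 5 lots is Tanaka→Lot A ($159), Ghosh→Lot D ($107), Santos→Lot B ($175), Okafor→Lot E ($152), total $593.
VCG payment = (others' best without Kapoor) − (others' welfare with Kapoor) = 593 − 577 = $16.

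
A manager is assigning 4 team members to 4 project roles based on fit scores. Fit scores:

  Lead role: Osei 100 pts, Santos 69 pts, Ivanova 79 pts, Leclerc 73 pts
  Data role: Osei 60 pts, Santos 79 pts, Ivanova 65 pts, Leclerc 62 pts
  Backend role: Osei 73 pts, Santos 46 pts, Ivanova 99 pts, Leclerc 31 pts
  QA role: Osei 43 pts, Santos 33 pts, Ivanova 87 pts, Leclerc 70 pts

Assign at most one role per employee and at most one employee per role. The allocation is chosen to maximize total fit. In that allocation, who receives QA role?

Leclerc receives QA role.

Optimal: Osei→Lead role (100 pts), Santos→Data role (79 pts), Ivanova→Backend role (99 pts), Leclerc→QA role (70 pts) — total 100+79+99+70 = 348 pts.
Next-best assignment: Osei→Backend role, Santos→Data role, Ivanova→QA role, Leclerc→Lead role = 312 pts.
Every other assignment is strictly worse.
Leclerc's own top role is Lead role (73 pts), but forcing Leclerc→Lead role and reassigning the rest optimally gives only 312 pts — worse by 36.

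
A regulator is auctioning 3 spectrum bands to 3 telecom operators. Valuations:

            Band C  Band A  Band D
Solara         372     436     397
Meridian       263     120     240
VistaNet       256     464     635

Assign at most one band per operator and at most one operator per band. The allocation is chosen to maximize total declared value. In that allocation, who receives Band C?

Meridian receives Band C.

Optimal: Solara→Band A ($436M), Meridian→Band C ($263M), VistaNet→Band D ($635M) — total 436+263+635 = $1334M.
Column-greedy (each band in turn goes to its best remaining operator) gives $1076M, worse by 258.
Next-best assignment: Solara→Band C, Meridian→Band A, VistaNet→Band D = $1127M.
Swapping Solara↔Meridian (Solara→Band C $372M, Meridian→Band A $120M) loses 207.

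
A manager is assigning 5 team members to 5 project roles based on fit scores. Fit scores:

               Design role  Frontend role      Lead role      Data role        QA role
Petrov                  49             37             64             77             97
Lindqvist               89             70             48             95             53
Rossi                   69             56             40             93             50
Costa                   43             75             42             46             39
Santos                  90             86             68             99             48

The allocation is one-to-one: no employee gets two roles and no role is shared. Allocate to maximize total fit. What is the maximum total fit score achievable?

Treat this as an assignment problem: match each employee to one role.
Optimal: Petrov→QA role (97 pts), Lindqvist→Design role (89 pts), Rossi→Data role (93 pts), Costa→Frontend role (75 pts), Santos→Lead role (68 pts) — total 97+89+93+75+68 = 422 pts.
Row-greedy (each employee in turn takes its best remaining role) gives 404 pts, worse by 18.

Maximum total: 422 pts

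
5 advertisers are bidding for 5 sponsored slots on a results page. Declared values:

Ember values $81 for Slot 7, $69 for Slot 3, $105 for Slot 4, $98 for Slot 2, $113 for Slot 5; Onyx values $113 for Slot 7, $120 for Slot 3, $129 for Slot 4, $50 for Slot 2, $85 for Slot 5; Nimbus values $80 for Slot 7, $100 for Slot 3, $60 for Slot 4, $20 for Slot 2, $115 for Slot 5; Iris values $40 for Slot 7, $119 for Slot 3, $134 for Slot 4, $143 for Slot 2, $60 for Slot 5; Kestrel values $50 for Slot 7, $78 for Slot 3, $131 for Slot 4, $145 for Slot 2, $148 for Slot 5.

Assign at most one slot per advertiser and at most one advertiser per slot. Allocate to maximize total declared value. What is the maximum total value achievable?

Optimal: Ember→Slot 4 ($105), Onyx→Slot 7 ($113), Nimbus→Slot 3 ($100), Iris→Slot 2 ($143), Kestrel→Slot 5 ($148) — total 105+113+100+143+148 = $609.
Row-greedy (each advertiser in turn takes its best remaining slot) gives $535, worse by 74.
Next-best assignment: Ember→Slot 5, Onyx→Slot 7, Nimbus→Slot 3, Iris→Slot 4, Kestrel→Slot 2 = $605.

Maximum total: $609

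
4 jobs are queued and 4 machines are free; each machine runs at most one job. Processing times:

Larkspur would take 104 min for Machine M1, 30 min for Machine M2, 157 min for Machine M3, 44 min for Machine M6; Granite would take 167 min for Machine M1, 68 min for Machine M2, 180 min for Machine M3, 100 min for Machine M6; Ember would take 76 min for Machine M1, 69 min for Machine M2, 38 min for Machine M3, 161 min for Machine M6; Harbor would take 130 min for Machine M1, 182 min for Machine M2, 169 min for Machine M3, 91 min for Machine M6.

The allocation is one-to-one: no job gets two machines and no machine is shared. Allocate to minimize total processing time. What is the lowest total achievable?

Treat this as an assignment problem: match each job to one machine.
Optimal: Larkspur→Machine M6 (44 min), Granite→Machine M2 (68 min), Ember→Machine M3 (38 min), Harbor→Machine M1 (130 min) — total 44+68+38+130 = 280 min.
Row-greedy (each job in turn takes its cheapest remaining machine) gives 298 min, worse by 18.
Next-best assignment: Larkspur→Machine M2, Granite→Machine M6, Ember→Machine M3, Harbor→Machine M1 = 298 min.
Every other assignment is strictly worse.

Min total: 280 min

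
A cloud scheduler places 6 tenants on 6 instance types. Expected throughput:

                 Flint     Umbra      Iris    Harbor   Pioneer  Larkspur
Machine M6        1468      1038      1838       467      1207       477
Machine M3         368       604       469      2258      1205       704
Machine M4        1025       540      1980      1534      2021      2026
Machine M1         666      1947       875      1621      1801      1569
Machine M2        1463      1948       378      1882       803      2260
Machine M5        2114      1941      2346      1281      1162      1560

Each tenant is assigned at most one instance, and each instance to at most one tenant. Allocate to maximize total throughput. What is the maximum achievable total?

Optimal: Flint→Machine M5 (2114 ops/s), Umbra→Machine M1 (1947 ops/s), Iris→Machine M6 (1838 ops/s), Harbor→Machine M3 (2258 ops/s), Pioneer→Machine M4 (2021 ops/s), Larkspur→Machine M2 (2260 ops/s) — total 2114+1947+1838+2258+2021+2260 = 12438 ops/s.
Row-greedy (each tenant in turn takes its best remaining instance) gives 10578 ops/s, worse by 1860.
Next-best assignment: Flint→Machine M6, Umbra→Machine M1, Iris→Machine M5, Harbor→Machine M3, Pioneer→Machine M4, Larkspur→Machine M2 = 12300 ops/s.
Every other assignment is strictly worse.

Max total: 12438 ops/s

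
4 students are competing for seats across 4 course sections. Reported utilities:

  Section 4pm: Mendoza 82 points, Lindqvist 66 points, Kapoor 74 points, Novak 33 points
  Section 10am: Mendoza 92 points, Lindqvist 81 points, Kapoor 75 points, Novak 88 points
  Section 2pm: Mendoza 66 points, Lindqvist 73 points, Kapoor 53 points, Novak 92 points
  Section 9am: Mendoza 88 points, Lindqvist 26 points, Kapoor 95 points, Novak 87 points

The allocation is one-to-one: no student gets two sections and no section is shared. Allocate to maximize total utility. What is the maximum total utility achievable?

Optimal: Mendoza→Section 4pm (82 points), Lindqvist→Section 10am (81 points), Kapoor→Section 9am (95 points), Novak→Section 2pm (92 points) — total 82+81+95+92 = 350 points.
Row-greedy (each student in turn takes its best remaining section) gives 293 points, worse by 57.
Swapping Mendoza↔Novak (Mendoza→Section 2pm 66 points, Novak→Section 4pm 33 points) loses 75.

Maximum total: 350 points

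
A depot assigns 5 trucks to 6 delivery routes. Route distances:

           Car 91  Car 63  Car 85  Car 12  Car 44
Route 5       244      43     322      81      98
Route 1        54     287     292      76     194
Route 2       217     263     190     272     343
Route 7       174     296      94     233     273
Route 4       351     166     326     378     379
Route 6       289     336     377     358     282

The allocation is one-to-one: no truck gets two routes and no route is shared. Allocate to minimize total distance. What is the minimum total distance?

Minimum total: 651 km

Treat this as an assignment problem: match each truck to one route.
Optimal: Car 91→Route 2 (217 km), Car 63→Route 4 (166 km), Car 85→Route 7 (94 km), Car 12→Route 1 (76 km), Car 44→Route 5 (98 km) — total 217+166+94+76+98 = 651 km.
Row-greedy (each truck in turn takes its cheapest remaining route) gives 745 km, worse by 94.
Next-best assignment: Car 91→Route 1, Car 63→Route 4, Car 85→Route 7, Car 12→Route 5, Car 44→Route 6 = 677 km.
No other one-to-one assignment undercuts 651 km.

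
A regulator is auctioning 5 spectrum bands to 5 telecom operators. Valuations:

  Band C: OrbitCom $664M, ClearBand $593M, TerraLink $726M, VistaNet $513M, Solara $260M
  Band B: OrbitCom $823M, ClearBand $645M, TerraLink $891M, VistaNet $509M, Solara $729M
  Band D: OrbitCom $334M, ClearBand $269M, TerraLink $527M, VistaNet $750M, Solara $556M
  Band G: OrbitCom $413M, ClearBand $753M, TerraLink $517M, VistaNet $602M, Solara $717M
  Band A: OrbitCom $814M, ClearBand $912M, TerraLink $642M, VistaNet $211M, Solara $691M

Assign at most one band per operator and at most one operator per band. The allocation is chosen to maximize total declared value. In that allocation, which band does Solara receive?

Solara receives Band G.

Optimal: OrbitCom→Band C ($664M), ClearBand→Band A ($912M), TerraLink→Band B ($891M), VistaNet→Band D ($750M), Solara→Band G ($717M) — total 664+912+891+750+717 = $3934M.
Column-greedy (each band in turn goes to its best remaining operator) gives $3743M, worse by 191.
Next-best assignment: OrbitCom→Band B, ClearBand→Band A, TerraLink→Band C, VistaNet→Band D, Solara→Band G = $3928M.
Swapping OrbitCom↔ClearBand (OrbitCom→Band A $814M, ClearBand→Band C $593M) loses 169.
Solara's own top band is Band B ($729M), but forcing Solara→Band B and reassigning the rest optimally gives only $3772M — worse by 162.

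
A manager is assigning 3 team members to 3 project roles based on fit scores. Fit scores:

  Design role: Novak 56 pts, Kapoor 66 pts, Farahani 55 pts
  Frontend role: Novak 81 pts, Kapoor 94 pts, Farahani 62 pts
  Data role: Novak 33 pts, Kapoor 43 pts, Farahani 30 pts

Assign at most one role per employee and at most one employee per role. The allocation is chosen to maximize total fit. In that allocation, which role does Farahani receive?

Treat this as an assignment problem: match each employee to one role.
Optimal: Novak→Data role (33 pts), Kapoor→Frontend role (94 pts), Farahani→Design role (55 pts) — total 33+94+55 = 182 pts.
Column-greedy (each role in turn goes to its best remaining employee) gives 177 pts, worse by 5.
Farahani's own top role is Frontend role (62 pts), but forcing Farahani→Frontend role and reassigning the rest optimally gives only 161 pts — worse by 21.

Farahani receives Design role.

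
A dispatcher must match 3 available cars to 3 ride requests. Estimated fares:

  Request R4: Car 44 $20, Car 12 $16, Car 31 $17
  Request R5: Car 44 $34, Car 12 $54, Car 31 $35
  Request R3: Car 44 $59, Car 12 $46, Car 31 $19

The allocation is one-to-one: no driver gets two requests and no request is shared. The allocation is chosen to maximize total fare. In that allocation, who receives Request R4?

Car 31 receives Request R4.

Optimal: Car 44→Request R3 ($59), Car 12→Request R5 ($54), Car 31→Request R4 ($17) — total 59+54+17 = $130.
Every other assignment is strictly worse.
Car 31's own top request is Request R5 ($35), but forcing Car 31→Request R5 and reassigning the rest optimally gives only $110 — worse by 20.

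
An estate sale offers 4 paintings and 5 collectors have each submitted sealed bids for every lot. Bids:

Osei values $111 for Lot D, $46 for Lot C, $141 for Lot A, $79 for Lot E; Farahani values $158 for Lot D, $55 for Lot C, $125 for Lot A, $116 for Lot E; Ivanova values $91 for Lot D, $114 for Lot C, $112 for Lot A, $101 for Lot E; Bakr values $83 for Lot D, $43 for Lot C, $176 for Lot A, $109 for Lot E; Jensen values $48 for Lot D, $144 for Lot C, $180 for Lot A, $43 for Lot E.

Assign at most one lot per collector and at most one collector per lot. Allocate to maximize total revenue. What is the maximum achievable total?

Maximum total: $579

Treat this as an assignment problem: match each collector to one lot.
Optimal: Farahani→Lot D ($158), Jensen→Lot C ($144), Bakr→Lot A ($176), Ivanova→Lot E ($101) — total 158+144+176+101 = $579.
Max-entry greedy (repeatedly take the single best remaining cell) gives $561, worse by 18.
Every other assignment is strictly worse.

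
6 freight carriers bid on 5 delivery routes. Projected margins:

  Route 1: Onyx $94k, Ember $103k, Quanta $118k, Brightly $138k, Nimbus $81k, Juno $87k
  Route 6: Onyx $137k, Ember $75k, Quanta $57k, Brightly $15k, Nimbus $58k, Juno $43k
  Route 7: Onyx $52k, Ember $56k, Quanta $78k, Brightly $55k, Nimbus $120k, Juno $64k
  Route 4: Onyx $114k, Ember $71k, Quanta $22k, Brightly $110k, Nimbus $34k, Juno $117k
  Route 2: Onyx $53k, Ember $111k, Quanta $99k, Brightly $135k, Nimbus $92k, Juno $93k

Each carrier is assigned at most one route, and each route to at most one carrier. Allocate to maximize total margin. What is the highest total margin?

Optimal: Quanta→Route 1 ($118k), Onyx→Route 6 ($137k), Nimbus→Route 7 ($120k), Juno→Route 4 ($117k), Brightly→Route 2 ($135k) — total 118+137+120+117+135 = $627k.
Max-entry greedy (repeatedly take the single best remaining cell) gives $623k, worse by 4.
Checked against all permutations: $627k is optimal.

Maximum total: $627k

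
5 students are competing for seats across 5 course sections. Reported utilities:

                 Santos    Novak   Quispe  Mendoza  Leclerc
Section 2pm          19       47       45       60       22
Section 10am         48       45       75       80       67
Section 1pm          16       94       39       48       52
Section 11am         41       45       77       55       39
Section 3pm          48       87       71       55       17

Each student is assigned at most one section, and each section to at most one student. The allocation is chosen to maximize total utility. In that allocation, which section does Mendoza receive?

Mendoza receives Section 2pm.

Optimal: Santos→Section 3pm (48 points), Novak→Section 1pm (94 points), Quispe→Section 11am (77 points), Mendoza→Section 2pm (60 points), Leclerc→Section 10am (67 points) — total 48+94+77+60+67 = 346 points.
Column-greedy (each section in turn goes to its best remaining student) gives 287 points, worse by 59.
Next-best assignment: Santos→Section 11am, Novak→Section 1pm, Quispe→Section 3pm, Mendoza→Section 2pm, Leclerc→Section 10am = 333 points.
No other one-to-one assignment exceeds 346 points.
Mendoza's own top section is Section 10am (80 points), but forcing Mendoza→Section 10am and reassigning the rest optimally gives only 321 points — worse by 25.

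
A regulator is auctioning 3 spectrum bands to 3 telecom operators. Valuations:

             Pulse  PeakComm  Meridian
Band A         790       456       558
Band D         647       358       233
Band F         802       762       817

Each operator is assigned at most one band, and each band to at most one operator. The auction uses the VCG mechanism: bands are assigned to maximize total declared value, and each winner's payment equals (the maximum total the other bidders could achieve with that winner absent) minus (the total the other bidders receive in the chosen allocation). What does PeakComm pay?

PeakComm pays $402M.

Efficient allocation: Pulse→Band D ($647M), PeakComm→Band F ($762M), Meridian→Band A ($558M); total welfare W = $1967M.
PeakComm receives Band F at value $762M, so the others get W − 762 = $1205M.
Without PeakComm: best allocation of the remaining 2 bidders over all 3 bands is Pulse→Band A ($790M), Meridian→Band F ($817M), total $1607M.
VCG payment = (others' best without PeakComm) − (others' welfare with PeakComm) = 1607 − 1205 = $402M.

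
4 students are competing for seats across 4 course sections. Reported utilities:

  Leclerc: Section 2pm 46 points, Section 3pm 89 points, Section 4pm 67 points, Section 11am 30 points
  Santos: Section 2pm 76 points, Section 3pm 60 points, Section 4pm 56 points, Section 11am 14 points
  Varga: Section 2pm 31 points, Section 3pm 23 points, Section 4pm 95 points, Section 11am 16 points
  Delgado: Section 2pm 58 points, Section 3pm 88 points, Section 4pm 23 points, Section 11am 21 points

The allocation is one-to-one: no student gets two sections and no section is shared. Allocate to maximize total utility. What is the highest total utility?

Maximum total: 289 points

Optimal: Leclerc→Section 11am (30 points), Santos→Section 2pm (76 points), Varga→Section 4pm (95 points), Delgado→Section 3pm (88 points) — total 30+76+95+88 = 289 points.
Column-greedy (each section in turn goes to its best remaining student) gives 281 points, worse by 8.
Next-best assignment: Leclerc→Section 3pm, Santos→Section 2pm, Varga→Section 4pm, Delgado→Section 11am = 281 points.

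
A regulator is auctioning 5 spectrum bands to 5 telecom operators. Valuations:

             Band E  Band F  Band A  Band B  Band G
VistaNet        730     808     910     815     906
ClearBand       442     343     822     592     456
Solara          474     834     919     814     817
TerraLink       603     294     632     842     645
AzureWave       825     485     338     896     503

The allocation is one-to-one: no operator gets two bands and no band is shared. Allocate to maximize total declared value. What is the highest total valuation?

Max total: $4229M

Optimal: VistaNet→Band G ($906M), ClearBand→Band A ($822M), Solara→Band F ($834M), TerraLink→Band B ($842M), AzureWave→Band E ($825M) — total 906+822+834+842+825 = $4229M.
Max-entry greedy (repeatedly take the single best remaining cell) gives $3667M, worse by 562.
Checked against all permutations: $4229M is optimal.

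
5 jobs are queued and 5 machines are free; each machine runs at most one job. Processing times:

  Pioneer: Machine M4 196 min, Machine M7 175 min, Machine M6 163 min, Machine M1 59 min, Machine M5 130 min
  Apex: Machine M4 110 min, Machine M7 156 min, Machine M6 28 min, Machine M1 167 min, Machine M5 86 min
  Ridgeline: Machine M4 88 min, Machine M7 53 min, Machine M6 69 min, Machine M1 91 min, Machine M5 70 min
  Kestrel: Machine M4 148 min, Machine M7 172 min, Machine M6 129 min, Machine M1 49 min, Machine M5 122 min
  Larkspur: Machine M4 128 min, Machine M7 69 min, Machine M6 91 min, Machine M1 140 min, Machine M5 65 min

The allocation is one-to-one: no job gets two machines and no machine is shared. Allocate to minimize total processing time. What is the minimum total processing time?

Min total: 353 min

Treat this as an assignment problem: match each job to one machine.
Optimal: Pioneer→Machine M1 (59 min), Apex→Machine M6 (28 min), Ridgeline→Machine M7 (53 min), Kestrel→Machine M4 (148 min), Larkspur→Machine M5 (65 min) — total 59+28+53+148+65 = 353 min.
Min-entry greedy (repeatedly take the single cheapest remaining cell) gives 391 min, worse by 38.
Next-best assignment: Pioneer→Machine M5, Apex→Machine M6, Ridgeline→Machine M4, Kestrel→Machine M1, Larkspur→Machine M7 = 364 min.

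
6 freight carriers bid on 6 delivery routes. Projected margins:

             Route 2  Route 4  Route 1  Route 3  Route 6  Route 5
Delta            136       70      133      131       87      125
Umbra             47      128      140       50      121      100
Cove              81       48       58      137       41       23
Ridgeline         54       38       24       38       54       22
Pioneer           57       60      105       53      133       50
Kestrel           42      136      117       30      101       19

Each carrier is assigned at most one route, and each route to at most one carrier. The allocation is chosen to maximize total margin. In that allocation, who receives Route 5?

Optimal: Delta→Route 5 ($125k), Umbra→Route 1 ($140k), Cove→Route 3 ($137k), Ridgeline→Route 2 ($54k), Pioneer→Route 6 ($133k), Kestrel→Route 4 ($136k) — total 125+140+137+54+133+136 = $725k.
Row-greedy (each carrier in turn takes its best remaining route) gives $546k, worse by 179.
Swapping Delta↔Kestrel (Delta→Route 4 $70k, Kestrel→Route 5 $19k) loses 172.
Delta's own top route is Route 2 ($136k), but forcing Delta→Route 2 and reassigning the rest optimally gives only $704k — worse by 21.

Delta receives Route 5.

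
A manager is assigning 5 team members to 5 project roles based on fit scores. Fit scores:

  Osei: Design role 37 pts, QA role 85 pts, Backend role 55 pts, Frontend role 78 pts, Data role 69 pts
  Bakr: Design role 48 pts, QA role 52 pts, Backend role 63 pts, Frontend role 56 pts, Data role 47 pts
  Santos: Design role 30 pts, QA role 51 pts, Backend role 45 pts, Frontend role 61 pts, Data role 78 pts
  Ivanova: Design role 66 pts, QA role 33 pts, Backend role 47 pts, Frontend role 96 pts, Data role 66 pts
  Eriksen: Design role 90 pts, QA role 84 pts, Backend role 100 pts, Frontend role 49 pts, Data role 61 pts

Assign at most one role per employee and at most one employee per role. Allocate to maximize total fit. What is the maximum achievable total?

Max total: 412 pts

Optimal: Osei→QA role (85 pts), Bakr→Backend role (63 pts), Santos→Data role (78 pts), Ivanova→Frontend role (96 pts), Eriksen→Design role (90 pts) — total 85+63+78+96+90 = 412 pts.
Max-entry greedy (repeatedly take the single best remaining cell) gives 407 pts, worse by 5.
Next-best assignment: Osei→QA role, Bakr→Design role, Santos→Data role, Ivanova→Frontend role, Eriksen→Backend role = 407 pts.
Swapping Ivanova↔Osei (Ivanova→QA role 33 pts, Osei→Frontend role 78 pts) loses 70.
Every other assignment is strictly worse.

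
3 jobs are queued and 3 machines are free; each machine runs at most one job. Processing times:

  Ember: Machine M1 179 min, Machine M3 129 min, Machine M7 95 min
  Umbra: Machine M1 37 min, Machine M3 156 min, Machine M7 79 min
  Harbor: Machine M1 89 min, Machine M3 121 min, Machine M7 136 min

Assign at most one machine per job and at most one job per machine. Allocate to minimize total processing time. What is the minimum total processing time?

This is a one-to-one assignment (minimum-cost bipartite matching).
Optimal: Ember→Machine M7 (95 min), Umbra→Machine M1 (37 min), Harbor→Machine M3 (121 min) — total 95+37+121 = 253 min.
Swapping Umbra↔Ember (Umbra→Machine M7 79 min, Ember→Machine M1 179 min) adds 126.

Min total: 253 min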